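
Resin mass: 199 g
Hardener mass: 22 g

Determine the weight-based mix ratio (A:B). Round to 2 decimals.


Ratio = 199 / 22 = 9.05

9.05


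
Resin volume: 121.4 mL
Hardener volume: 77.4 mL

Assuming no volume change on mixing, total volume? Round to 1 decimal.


V_total = 121.4 + 77.4 = 198.8 mL

198.8


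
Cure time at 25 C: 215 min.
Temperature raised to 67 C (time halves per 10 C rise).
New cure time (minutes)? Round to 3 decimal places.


Acceleration factor = 2^(42/10) = 18.3792
New time = 215 / 18.3792 = 11.698 min

11.698


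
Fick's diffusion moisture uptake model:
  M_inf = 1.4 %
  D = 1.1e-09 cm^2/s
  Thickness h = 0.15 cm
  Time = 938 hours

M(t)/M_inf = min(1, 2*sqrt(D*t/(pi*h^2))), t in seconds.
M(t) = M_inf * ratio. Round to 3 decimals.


t_sec = 938 * 3600 = 3376800
ratio = 2*sqrt(1.1e-09*3376800/(pi*0.15^2))
= min(1, 0.458472)
= 0.458472
M(t) = 1.4 * 0.458472 = 0.642 %

0.642


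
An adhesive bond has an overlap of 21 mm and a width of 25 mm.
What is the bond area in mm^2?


Bond area = overlap * width
= 21 * 25
= 525 mm^2

525


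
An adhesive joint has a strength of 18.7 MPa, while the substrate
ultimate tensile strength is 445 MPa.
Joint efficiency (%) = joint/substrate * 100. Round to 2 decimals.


Efficiency = 18.7 / 445 * 100
= 4.20%

4.20


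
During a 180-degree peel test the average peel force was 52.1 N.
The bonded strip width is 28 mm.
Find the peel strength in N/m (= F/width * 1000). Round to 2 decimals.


Peel strength = F/width * 1000
= 52.1 / 28 * 1000
= 1860.71 N/m

1860.71


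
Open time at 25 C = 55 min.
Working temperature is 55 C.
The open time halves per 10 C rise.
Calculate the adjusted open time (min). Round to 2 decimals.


factor = 2^((55 - 25) / 10) = 8.0000
ot = 55 / 8.0000 = 6.88 min

6.88


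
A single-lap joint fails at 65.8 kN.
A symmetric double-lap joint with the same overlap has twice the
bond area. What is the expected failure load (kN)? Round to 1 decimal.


Double-lap load = 2 * 65.8 = 131.6 kN

131.6


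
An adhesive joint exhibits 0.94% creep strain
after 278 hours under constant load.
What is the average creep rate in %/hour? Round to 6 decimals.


Creep rate = strain / time
= 0.94 / 278
= 0.003381 %/h

0.003381


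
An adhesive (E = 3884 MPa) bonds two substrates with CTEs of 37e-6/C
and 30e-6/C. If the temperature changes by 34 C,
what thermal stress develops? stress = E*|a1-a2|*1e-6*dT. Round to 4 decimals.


Stress = 3884 * |37 - 30| * 1e-6 * 34
= 0.9244 MPa

0.9244


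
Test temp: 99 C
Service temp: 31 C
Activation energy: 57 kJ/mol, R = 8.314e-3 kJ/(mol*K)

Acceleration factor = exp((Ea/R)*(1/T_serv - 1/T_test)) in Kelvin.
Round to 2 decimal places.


AF = exp((57/0.008314)*(1/304.15 - 1/372.15))
= 61.48

61.48


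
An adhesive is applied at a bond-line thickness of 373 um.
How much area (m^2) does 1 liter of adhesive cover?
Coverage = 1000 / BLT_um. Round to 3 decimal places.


Coverage = 1000 / 373 = 2.681 m^2

2.681


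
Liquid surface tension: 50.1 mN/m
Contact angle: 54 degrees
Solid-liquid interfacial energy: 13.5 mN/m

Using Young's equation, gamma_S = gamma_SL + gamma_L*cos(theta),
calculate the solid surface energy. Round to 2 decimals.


gamma_S = 13.5 + 50.1 * cos(54)
= 42.95 mN/m

42.95


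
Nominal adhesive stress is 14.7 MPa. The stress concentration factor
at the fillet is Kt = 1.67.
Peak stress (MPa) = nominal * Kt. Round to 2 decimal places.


Peak = 14.7 * 1.67 = 24.55 MPa

24.55


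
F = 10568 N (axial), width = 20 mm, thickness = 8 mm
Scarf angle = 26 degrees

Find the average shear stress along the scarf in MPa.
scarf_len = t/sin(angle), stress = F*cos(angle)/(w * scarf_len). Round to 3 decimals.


scarf_len = 8/sin(26 deg) = 18.2494
cos(26 deg) = 0.898794
stress = 10568*0.898794/(20*18.2494) = 26.024 MPa

26.024


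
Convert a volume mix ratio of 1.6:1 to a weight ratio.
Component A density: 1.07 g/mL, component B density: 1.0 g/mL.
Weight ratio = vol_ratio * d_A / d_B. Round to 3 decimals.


= 1.6 * 1.07 / 1.0 = 1.712

1.712


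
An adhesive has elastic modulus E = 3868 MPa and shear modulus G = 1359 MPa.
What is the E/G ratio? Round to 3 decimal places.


E/G = 3868 / 1359 = 2.846

2.846


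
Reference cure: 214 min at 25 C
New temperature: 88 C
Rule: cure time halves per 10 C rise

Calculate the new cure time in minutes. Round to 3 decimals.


factor = 2^((88-25)/10) = 78.7932
t_new = 214 / 78.7932 = 2.716 min

2.716


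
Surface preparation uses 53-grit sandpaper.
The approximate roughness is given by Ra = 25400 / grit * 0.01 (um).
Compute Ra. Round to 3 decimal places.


Ra = 25400 / 53 * 0.01
= 254 / 53
= 4.792 um

4.792


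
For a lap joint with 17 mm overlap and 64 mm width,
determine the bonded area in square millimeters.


Area = 17 * 64 = 1088 mm^2

1088


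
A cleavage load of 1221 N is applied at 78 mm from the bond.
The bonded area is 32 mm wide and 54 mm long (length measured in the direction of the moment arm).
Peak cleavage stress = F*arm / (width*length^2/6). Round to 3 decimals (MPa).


Moment = 1221 * 78 = 95238 N*mm
Section modulus = 32 * 2916 / 6 = 93312 / 6 mm^3
Stress = 95238 / (93312 / 6) = 571428 / 93312
= 6.124 MPa

6.124


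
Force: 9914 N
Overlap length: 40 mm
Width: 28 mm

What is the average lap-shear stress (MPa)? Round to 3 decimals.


Average shear stress = F / (overlap * width)
= 9914 / (40 * 28)
= 8.852 MPa

8.852


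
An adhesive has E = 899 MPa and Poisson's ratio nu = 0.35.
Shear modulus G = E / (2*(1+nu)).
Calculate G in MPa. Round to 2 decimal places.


G = 899 / (2*(1+0.35))
= 899 / 2.70
= 332.96 MPa

332.96


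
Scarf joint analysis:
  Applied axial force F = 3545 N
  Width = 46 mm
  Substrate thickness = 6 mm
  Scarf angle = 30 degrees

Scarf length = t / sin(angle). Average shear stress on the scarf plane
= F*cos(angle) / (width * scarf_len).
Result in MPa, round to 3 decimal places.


Scarf length = 6 / sin(30 deg) = 12.0000 mm
cos(30 deg) = 0.866025
Shear = 3545 * 0.866025 / (46 * 12.0000)
= 5.562 MPa

5.562


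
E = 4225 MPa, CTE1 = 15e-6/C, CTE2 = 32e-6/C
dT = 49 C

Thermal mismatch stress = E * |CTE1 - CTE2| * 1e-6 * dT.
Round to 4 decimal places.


= 4225 * 17e-6 * 49
= 3.5194 MPa

3.5194


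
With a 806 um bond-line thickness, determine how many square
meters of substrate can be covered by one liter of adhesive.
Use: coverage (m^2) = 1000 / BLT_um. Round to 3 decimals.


Coverage = 1000 / 806 = 1.241 m^2

1.241


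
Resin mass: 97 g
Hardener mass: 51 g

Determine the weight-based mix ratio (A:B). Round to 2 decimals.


Ratio = 97 / 51 = 1.90

1.90


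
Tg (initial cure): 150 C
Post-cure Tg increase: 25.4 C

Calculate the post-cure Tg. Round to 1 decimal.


Post-cure Tg = 150 + 25.4 = 175.4 C

175.4


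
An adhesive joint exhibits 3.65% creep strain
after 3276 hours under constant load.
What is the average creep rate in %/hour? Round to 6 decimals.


Creep rate = strain / time
= 3.65 / 3276
= 0.001114 %/h

0.001114


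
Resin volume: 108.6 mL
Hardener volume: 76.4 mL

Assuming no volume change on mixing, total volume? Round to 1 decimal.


V_total = 108.6 + 76.4 = 185.0 mL

185.0


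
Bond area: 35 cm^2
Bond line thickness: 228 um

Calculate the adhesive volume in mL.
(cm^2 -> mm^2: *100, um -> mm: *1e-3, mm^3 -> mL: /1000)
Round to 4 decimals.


V = 35*100 * 228*1e-3 / 1000
= 0.7980 mL

0.7980


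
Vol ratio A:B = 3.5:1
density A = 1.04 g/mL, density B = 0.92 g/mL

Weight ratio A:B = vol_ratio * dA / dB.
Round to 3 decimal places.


Weight ratio = 3.5 * 1.04 / 0.92
= 3.957

3.957


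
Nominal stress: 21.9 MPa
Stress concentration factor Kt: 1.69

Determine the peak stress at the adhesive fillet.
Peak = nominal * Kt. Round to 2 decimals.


Peak stress = 21.9 * 1.69
= 37.01 MPa

37.01


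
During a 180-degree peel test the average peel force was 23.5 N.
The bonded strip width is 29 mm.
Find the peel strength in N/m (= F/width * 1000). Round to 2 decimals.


Peel strength = F/width * 1000
= 23.5 / 29 * 1000
= 810.34 N/m

810.34


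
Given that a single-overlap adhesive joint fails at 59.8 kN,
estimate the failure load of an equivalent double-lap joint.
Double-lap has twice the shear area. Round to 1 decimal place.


Double-lap factor = 2
Expected load = 59.8 * 2 = 119.6 kN

119.6


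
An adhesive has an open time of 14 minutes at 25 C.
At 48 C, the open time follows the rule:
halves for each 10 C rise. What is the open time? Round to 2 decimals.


Factor = 2^((48-25)/10) = 4.9246
Open time = 14 / 4.9246 = 2.84 min

2.84


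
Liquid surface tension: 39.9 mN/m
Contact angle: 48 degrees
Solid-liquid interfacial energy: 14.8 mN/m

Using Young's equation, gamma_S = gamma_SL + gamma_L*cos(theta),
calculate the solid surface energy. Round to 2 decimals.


gamma_S = 14.8 + 39.9 * cos(48)
= 41.50 mN/m

41.50


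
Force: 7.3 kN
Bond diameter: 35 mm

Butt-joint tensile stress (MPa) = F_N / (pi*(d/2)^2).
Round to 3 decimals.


F_N = 7.3 * 1000 = 7300.0 N
A = pi*(17.5)^2 = 962.1128 mm^2
stress = 7300.0 / 962.1128 = 7.587 MPa

7.587


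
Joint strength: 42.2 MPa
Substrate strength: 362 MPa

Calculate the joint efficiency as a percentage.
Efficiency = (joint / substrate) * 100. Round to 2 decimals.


Efficiency = (42.2 / 362) * 100 = 11.66%

11.66


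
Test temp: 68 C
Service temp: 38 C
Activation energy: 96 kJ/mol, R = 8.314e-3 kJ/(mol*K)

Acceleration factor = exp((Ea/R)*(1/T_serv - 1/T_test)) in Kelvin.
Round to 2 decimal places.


AF = exp((96/0.008314)*(1/311.15 - 1/341.15))
= 26.14

26.14


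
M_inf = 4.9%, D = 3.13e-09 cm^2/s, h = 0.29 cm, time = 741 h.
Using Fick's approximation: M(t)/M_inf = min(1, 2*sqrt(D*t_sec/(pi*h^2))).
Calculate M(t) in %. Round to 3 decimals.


t = 2667600 s
ratio = min(1, 2*sqrt(3.13e-09*2667600/(pi*0.0841)))
= 0.355541
M(t) = 4.9 * 0.355541 = 1.742%

1.742


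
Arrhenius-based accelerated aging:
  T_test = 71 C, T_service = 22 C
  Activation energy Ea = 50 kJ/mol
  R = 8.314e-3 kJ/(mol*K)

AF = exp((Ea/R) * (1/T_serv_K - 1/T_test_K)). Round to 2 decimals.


T_test_K = 344.15, T_serv_K = 295.15
AF = exp((50/8.314e-3) * (1/295.15 - 1/344.15))
= 18.19

18.19


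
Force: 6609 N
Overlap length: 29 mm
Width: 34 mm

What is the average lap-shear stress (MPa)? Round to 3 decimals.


Average shear stress = F / (overlap * width)
= 6609 / (29 * 34)
= 6.703 MPa

6.703


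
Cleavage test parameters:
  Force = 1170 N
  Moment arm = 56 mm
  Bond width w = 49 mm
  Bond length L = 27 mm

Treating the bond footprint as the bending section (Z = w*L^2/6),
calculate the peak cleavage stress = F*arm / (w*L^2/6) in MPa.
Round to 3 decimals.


M = 1170 * 56 = 65520 N*mm
Z = 49 * 27^2 / 6 = 35721 / 6 mm^3
sigma = M / Z = 6 * 65520 / 35721 = 393120 / 35721
= 11.005 MPa

11.005


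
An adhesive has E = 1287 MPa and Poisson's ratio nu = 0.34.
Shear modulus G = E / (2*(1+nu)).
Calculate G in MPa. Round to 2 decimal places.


G = 1287 / (2*(1+0.34))
= 1287 / 2.68
= 480.22 MPa

480.22


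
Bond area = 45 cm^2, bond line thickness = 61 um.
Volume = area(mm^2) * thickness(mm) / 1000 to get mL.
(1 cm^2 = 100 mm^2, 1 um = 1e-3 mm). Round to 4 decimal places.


area_mm2 = 45 * 100 = 4500
blt_mm = 61 * 1e-3 = 0.061
vol_mm3 = 4500 * 0.061 = 274.5
vol_mL = 274.5 / 1000 = 0.2745 mL

0.2745


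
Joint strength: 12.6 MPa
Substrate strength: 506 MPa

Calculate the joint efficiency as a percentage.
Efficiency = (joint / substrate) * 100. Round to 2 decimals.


Efficiency = (12.6 / 506) * 100 = 2.49%

2.49


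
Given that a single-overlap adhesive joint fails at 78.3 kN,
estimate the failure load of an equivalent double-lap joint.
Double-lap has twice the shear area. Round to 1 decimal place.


Double-lap factor = 2
Expected load = 78.3 * 2 = 156.6 kN

156.6


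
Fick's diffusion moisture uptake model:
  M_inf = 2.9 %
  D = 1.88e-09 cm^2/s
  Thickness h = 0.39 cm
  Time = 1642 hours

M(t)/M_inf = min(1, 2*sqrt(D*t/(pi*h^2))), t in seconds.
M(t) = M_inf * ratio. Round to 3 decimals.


t_sec = 1642 * 3600 = 5911200
ratio = 2*sqrt(1.88e-09*5911200/(pi*0.39^2))
= min(1, 0.305005)
= 0.305005
M(t) = 2.9 * 0.305005 = 0.885 %

0.885


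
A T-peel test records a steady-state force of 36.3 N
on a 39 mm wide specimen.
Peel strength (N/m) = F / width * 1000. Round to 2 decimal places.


Peel strength = 36.3 / 39 * 1000
= 930.77 N/m

930.77


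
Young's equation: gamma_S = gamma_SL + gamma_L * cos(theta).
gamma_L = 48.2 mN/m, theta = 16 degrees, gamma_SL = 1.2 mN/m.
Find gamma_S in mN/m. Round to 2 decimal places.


cos(16 deg) = 0.961262
gamma_S = 1.2 + 48.2 * 0.961262
= 47.53 mN/m

47.53


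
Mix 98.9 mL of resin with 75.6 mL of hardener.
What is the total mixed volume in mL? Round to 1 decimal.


Total = 98.9 + 75.6 = 174.5 mL

174.5


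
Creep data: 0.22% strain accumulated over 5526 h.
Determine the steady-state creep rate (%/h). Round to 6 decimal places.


Rate = 0.22 / 5526 = 0.000040 %/h

0.000040


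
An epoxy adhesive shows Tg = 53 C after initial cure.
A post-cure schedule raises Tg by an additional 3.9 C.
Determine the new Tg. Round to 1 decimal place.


New Tg = 53 + 3.9
= 56.9 C

56.9


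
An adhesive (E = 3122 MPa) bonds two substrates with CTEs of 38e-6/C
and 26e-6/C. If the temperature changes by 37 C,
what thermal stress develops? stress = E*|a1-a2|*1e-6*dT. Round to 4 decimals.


Stress = 3122 * |38 - 26| * 1e-6 * 37
= 1.3862 MPa

1.3862


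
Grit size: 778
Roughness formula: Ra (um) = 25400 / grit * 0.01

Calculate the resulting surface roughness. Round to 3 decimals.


Ra = 25400 / 778 * 0.01
= 0.326 um

0.326


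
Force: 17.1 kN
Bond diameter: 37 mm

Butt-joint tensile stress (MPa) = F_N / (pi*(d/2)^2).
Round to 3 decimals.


F_N = 17.1 * 1000 = 17100.0 N
A = pi*(18.5)^2 = 1075.2101 mm^2
stress = 17100.0 / 1075.2101 = 15.904 MPa

15.904


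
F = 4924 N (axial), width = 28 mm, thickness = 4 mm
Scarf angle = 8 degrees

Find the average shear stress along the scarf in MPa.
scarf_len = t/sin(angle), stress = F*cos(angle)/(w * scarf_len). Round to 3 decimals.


scarf_len = 4/sin(8 deg) = 28.7412
cos(8 deg) = 0.990268
stress = 4924*0.990268/(28*28.7412) = 6.059 MPa

6.059


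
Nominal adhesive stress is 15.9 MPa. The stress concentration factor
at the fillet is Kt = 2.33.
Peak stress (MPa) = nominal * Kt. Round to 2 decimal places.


Peak = 15.9 * 2.33 = 37.05 MPa

37.05


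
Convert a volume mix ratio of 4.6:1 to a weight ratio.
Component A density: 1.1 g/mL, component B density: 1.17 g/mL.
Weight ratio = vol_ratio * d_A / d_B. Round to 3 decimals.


= 4.6 * 1.1 / 1.17 = 4.325

4.325


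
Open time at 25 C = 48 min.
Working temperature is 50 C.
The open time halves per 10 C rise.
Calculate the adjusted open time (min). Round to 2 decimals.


factor = 2^((50 - 25) / 10) = 5.6569
ot = 48 / 5.6569 = 8.49 min

8.49


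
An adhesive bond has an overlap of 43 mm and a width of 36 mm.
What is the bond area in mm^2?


Bond area = overlap * width
= 43 * 36
= 1548 mm^2

1548


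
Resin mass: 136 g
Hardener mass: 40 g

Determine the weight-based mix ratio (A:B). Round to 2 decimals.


Ratio = 136 / 40 = 3.40

3.40


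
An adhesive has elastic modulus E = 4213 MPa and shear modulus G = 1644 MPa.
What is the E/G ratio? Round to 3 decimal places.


E/G = 4213 / 1644 = 2.563

2.563


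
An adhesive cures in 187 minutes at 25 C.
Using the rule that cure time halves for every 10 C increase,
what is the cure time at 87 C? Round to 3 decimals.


Factor = 2^((87 - 25) / 10) = 73.5167
Cure time = 187 / 73.5167
= 2.544 minutes

2.544


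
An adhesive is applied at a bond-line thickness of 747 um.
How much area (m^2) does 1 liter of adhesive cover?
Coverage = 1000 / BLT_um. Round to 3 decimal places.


Coverage = 1000 / 747 = 1.339 m^2

1.339


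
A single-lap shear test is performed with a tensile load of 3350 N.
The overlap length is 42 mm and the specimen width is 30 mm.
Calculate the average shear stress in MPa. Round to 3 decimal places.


Shear stress = F / (overlap * width)
= 3350 / (42 * 30)
= 3350 / 1260
= 2.659 MPa

2.659


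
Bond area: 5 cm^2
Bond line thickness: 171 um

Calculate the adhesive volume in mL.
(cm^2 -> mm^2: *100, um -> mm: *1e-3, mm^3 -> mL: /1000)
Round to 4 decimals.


V = 5*100 * 171*1e-3 / 1000
= 0.0855 mL

0.0855


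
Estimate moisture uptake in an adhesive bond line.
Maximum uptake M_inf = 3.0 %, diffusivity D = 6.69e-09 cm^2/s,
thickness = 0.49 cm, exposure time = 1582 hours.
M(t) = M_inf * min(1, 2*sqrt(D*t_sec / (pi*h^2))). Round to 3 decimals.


Convert time: 1582 h = 5695200 s
ratio = min(1, 2*sqrt(6.69e-09*5695200/(pi*0.49^2)))
= 0.449497
M(t) = 3.0 * 0.449497 = 1.348%

1.348


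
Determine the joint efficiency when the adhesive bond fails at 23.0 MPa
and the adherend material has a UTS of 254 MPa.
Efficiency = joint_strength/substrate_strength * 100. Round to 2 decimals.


Joint efficiency = 23.0 / 254 * 100
= 9.06%

9.06


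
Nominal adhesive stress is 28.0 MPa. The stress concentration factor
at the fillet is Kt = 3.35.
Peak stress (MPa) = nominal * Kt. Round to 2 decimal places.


Peak = 28.0 * 3.35 = 93.80 MPa

93.80


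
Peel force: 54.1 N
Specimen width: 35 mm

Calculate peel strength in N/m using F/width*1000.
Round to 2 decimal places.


Peel strength = 54.1 / 35 * 1000 = 1545.71 N/m

1545.71


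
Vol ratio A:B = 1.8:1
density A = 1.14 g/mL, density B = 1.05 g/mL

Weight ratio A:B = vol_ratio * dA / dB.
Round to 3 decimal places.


Weight ratio = 1.8 * 1.14 / 1.05
= 1.954

1.954


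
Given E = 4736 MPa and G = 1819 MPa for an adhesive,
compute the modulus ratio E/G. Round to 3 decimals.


E/G ratio = 4736 / 1819 = 2.604

2.604


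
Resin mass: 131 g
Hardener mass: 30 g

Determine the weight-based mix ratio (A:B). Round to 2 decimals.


Ratio = 131 / 30 = 4.37

4.37


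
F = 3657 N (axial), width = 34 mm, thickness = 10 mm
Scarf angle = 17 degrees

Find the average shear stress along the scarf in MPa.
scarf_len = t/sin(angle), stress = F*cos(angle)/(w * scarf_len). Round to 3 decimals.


scarf_len = 10/sin(17 deg) = 34.2030
cos(17 deg) = 0.956305
stress = 3657*0.956305/(34*34.2030) = 3.007 MPa

3.007


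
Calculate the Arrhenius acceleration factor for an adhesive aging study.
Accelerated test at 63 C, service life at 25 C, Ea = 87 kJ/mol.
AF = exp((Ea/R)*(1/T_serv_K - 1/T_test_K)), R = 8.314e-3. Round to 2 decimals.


T_test = 336.15 K, T_serv = 298.15 K
Ea/R = 87 / 0.008314 = 10464.28
AF = exp(10464.28 * (1/298.15 - 1/336.15))
= 52.86

52.86


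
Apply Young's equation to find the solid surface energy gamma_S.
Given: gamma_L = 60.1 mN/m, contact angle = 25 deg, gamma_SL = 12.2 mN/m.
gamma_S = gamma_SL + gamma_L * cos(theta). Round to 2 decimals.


theta_rad = 25 * pi/180 = 0.436332
gamma_S = 12.2 + 60.1 * cos(0.436332)
= 66.67 mN/m

66.67


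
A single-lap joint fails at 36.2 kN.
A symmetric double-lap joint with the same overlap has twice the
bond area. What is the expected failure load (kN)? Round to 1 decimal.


Double-lap load = 2 * 36.2 = 72.4 kN

72.4


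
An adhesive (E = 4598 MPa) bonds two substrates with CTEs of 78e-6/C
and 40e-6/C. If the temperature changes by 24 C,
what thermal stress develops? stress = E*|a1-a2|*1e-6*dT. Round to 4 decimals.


Stress = 4598 * |78 - 40| * 1e-6 * 24
= 4.1934 MPa

4.1934


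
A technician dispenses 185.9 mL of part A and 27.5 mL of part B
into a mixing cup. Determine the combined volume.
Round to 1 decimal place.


Combined volume = 185.9 + 27.5
= 213.4 mL

213.4


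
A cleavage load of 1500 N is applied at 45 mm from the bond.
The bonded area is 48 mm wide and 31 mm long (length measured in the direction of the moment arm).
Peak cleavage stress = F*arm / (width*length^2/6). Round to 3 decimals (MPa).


Moment = 1500 * 45 = 67500 N*mm
Section modulus = 48 * 961 / 6 = 46128 / 6 mm^3
Stress = 67500 / (46128 / 6) = 405000 / 46128
= 8.780 MPa

8.780


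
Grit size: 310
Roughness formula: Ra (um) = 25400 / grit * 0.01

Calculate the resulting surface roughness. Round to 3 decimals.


Ra = 25400 / 310 * 0.01
= 0.819 um

0.819


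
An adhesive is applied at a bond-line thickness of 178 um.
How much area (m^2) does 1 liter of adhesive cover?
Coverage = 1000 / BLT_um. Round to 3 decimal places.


Coverage = 1000 / 178 = 5.618 m^2

5.618


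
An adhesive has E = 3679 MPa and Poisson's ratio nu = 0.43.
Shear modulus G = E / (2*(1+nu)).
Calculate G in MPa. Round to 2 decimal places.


G = 3679 / (2*(1+0.43))
= 3679 / 2.86
= 1286.36 MPa

1286.36


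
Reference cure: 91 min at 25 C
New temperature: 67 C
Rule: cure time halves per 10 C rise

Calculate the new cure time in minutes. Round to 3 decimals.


factor = 2^((67-25)/10) = 18.3792
t_new = 91 / 18.3792 = 4.951 min

4.951


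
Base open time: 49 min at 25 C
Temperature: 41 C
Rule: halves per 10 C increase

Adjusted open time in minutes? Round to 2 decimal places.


Acceleration = 2^((41-25)/10) = 3.0314
Open time = 49 / 3.0314 = 16.16 min

16.16


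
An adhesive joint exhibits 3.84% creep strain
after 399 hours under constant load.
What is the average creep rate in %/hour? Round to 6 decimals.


Creep rate = strain / time
= 3.84 / 399
= 0.009624 %/h

0.009624


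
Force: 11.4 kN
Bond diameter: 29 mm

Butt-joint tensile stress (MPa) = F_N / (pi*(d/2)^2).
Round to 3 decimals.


F_N = 11.4 * 1000 = 11400.0 N
A = pi*(14.5)^2 = 660.5199 mm^2
stress = 11400.0 / 660.5199 = 17.259 MPa

17.259


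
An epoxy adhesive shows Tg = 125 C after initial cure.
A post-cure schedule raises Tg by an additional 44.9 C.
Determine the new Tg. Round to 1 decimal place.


New Tg = 125 + 44.9
= 169.9 C

169.9


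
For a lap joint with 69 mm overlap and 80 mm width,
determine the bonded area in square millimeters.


Area = 69 * 80 = 5520 mm^2

5520


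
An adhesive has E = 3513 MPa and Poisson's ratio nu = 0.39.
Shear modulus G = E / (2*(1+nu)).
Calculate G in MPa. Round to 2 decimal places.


G = 3513 / (2*(1+0.39))
= 3513 / 2.78
= 1263.67 MPa

1263.67


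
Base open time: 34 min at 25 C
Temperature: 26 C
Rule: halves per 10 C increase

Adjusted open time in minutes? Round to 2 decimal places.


Acceleration = 2^((26-25)/10) = 1.0718
Open time = 34 / 1.0718 = 31.72 min

31.72


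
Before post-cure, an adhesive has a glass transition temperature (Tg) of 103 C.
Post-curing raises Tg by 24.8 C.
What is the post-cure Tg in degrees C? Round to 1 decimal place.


Tg_post = Tg_base + delta_Tg
= 103 + 24.8
= 127.8 C

127.8


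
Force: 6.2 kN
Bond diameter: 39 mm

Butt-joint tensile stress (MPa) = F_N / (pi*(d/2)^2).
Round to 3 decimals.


F_N = 6.2 * 1000 = 6200.0 N
A = pi*(19.5)^2 = 1194.5906 mm^2
stress = 6200.0 / 1194.5906 = 5.190 MPa

5.190


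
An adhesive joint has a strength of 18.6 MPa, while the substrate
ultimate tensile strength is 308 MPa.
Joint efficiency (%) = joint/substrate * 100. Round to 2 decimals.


Efficiency = 18.6 / 308 * 100
= 6.04%

6.04


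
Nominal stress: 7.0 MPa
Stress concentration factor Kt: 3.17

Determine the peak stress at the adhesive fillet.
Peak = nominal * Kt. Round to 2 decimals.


Peak stress = 7.0 * 3.17
= 22.19 MPa

22.19


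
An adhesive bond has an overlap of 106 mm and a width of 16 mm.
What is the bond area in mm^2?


Bond area = overlap * width
= 106 * 16
= 1696 mm^2

1696


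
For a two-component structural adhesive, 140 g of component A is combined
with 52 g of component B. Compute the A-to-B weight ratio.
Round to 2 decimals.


Weight ratio A:B = 140 / 52
= 2.69

2.69


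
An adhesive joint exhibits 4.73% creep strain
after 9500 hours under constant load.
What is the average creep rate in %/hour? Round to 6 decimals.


Creep rate = strain / time
= 4.73 / 9500
= 0.000498 %/h

0.000498


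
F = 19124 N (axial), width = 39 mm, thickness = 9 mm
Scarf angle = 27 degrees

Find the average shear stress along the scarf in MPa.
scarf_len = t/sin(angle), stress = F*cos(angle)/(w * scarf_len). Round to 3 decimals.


scarf_len = 9/sin(27 deg) = 19.8242
cos(27 deg) = 0.891007
stress = 19124*0.891007/(39*19.8242) = 22.039 MPa

22.039


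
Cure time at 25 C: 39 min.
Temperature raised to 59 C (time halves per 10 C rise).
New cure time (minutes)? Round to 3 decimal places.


Acceleration factor = 2^(34/10) = 10.5561
New time = 39 / 10.5561 = 3.695 min

3.695


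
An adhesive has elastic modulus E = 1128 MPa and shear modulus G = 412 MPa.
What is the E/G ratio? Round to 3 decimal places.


E/G = 1128 / 412 = 2.738

2.738


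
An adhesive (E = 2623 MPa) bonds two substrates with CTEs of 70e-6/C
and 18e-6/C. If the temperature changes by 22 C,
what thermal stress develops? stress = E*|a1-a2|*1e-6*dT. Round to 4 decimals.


Stress = 2623 * |70 - 18| * 1e-6 * 22
= 3.0007 MPa

3.0007


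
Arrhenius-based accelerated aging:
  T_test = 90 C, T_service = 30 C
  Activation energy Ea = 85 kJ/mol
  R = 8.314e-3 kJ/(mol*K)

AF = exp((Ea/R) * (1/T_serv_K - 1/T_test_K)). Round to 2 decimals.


T_test_K = 363.15, T_serv_K = 303.15
AF = exp((85/8.314e-3) * (1/303.15 - 1/363.15))
= 262.98

262.98


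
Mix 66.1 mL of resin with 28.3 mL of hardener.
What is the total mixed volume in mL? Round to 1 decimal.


Total = 66.1 + 28.3 = 94.4 mL

94.4


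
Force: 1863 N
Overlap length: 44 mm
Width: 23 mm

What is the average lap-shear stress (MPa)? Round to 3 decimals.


Average shear stress = F / (overlap * width)
= 1863 / (44 * 23)
= 1.841 MPa

1.841


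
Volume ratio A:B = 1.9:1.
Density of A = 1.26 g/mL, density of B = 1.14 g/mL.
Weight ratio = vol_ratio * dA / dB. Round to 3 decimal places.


Wt ratio = 1.9 * 1.26 / 1.14
= 2.100

2.100


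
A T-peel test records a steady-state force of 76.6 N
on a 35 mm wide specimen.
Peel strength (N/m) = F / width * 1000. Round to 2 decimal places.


Peel strength = 76.6 / 35 * 1000
= 2188.57 N/m

2188.57


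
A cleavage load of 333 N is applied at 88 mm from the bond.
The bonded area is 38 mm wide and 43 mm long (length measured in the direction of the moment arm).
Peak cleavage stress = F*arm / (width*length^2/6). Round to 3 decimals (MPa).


Moment = 333 * 88 = 29304 N*mm
Section modulus = 38 * 1849 / 6 = 70262 / 6 mm^3
Stress = 29304 / (70262 / 6) = 175824 / 70262
= 2.502 MPa

2.502


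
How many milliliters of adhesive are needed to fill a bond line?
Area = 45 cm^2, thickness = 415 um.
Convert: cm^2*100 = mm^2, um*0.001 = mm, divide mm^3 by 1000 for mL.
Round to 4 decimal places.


= (45 * 100) * (415 * 0.001) / 1000
= 1.8675 mL

1.8675


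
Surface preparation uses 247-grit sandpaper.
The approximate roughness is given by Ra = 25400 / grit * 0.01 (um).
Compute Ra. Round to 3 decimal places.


Ra = 25400 / 247 * 0.01
= 254 / 247
= 1.028 um

1.028


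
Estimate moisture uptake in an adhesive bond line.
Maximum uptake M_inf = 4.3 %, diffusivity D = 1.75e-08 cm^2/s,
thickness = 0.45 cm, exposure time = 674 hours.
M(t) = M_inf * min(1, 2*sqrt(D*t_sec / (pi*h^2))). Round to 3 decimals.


Convert time: 674 h = 2426400 s
ratio = min(1, 2*sqrt(1.75e-08*2426400/(pi*0.45^2)))
= 0.516705
M(t) = 4.3 * 0.516705 = 2.222%

2.222


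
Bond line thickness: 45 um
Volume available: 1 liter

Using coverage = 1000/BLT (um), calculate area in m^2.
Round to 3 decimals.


1 L = 1e6 mm^3, thickness = 45 um = 0.045 mm
Area = 1e6 / 0.045 mm^2 = (1e6 / 0.045) / 1e6 m^2 = 1000 / 45 m^2
= 22.222 m^2

22.222


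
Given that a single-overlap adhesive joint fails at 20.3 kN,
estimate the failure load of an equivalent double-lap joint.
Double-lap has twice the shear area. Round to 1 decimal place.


Double-lap factor = 2
Expected load = 20.3 * 2 = 40.6 kN

40.6


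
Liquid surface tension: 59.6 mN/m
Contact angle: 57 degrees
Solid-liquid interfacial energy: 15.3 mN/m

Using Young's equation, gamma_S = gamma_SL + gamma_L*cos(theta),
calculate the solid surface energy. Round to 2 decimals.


gamma_S = 15.3 + 59.6 * cos(57)
= 47.76 mN/m

47.76


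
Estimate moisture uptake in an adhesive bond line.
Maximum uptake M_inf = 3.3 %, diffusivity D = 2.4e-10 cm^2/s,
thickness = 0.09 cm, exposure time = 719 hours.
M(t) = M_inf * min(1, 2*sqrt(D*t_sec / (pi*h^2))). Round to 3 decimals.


Convert time: 719 h = 2588400 s
ratio = min(1, 2*sqrt(2.4e-10*2588400/(pi*0.09^2)))
= 0.312488
M(t) = 3.3 * 0.312488 = 1.031%

1.031


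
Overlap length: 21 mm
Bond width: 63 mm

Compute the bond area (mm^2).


Bond area = 21 * 63 = 1323 mm^2

1323


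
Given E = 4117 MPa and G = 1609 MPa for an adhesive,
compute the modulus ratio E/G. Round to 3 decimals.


E/G ratio = 4117 / 1609 = 2.559

2.559


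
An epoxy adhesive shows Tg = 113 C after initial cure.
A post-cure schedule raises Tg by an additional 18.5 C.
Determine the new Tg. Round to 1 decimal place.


New Tg = 113 + 18.5
= 131.5 C

131.5


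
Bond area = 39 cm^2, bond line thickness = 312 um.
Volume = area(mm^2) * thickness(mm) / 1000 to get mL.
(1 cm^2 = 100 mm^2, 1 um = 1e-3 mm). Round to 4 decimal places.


area_mm2 = 39 * 100 = 3900
blt_mm = 312 * 1e-3 = 0.312
vol_mm3 = 3900 * 0.312 = 1216.8
vol_mL = 1216.8 / 1000 = 1.2168 mL

1.2168


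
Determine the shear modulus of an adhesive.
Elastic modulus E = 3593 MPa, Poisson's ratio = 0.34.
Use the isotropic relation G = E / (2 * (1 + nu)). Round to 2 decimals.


G = 3593 / (2*(1+0.34)) = 3593 / 2.68
= 1340.67 MPa

1340.67


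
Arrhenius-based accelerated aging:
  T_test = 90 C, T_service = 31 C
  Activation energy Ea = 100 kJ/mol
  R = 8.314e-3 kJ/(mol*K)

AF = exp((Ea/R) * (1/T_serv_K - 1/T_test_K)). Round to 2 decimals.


T_test_K = 363.15, T_serv_K = 304.15
AF = exp((100/8.314e-3) * (1/304.15 - 1/363.15))
= 617.04

617.04


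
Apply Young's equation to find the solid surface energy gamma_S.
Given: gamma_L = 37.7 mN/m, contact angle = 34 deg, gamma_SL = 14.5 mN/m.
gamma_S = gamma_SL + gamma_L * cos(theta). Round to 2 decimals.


theta_rad = 34 * pi/180 = 0.593412
gamma_S = 14.5 + 37.7 * cos(0.593412)
= 45.75 mN/m

45.75


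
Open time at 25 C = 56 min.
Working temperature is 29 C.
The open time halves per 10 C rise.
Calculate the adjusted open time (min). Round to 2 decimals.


factor = 2^((29 - 25) / 10) = 1.3195
ot = 56 / 1.3195 = 42.44 min

42.44


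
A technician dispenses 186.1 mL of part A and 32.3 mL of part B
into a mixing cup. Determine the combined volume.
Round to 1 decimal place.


Combined volume = 186.1 + 32.3
= 218.4 mL

218.4


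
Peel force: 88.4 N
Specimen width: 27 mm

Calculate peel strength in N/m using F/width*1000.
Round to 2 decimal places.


Peel strength = 88.4 / 27 * 1000 = 3274.07 N/m

3274.07


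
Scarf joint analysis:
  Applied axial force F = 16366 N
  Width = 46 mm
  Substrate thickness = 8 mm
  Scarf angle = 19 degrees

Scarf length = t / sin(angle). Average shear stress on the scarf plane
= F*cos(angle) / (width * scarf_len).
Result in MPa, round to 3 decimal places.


Scarf length = 8 / sin(19 deg) = 24.5724 mm
cos(19 deg) = 0.945519
Shear = 16366 * 0.945519 / (46 * 24.5724)
= 13.690 MPa

13.690


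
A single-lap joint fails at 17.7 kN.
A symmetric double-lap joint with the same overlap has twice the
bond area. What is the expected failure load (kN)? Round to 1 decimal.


Double-lap load = 2 * 17.7 = 35.4 kN

35.4


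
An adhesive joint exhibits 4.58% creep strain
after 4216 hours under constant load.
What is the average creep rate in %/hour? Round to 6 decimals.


Creep rate = strain / time
= 4.58 / 4216
= 0.001086 %/h

0.001086


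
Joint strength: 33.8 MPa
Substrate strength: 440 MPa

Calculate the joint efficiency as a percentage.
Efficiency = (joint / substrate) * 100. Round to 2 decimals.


Efficiency = (33.8 / 440) * 100 = 7.68%

7.68


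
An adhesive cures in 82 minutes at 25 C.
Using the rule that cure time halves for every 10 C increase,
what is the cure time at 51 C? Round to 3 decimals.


Factor = 2^((51 - 25) / 10) = 6.0629
Cure time = 82 / 6.0629
= 13.525 minutes

13.525


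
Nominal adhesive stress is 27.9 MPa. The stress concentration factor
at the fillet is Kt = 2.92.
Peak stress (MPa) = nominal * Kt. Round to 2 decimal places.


Peak = 27.9 * 2.92 = 81.47 MPa

81.47


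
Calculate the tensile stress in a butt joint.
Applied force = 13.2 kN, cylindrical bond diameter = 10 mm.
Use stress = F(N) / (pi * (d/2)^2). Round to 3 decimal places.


A = pi * 5.0^2 = 78.5398 mm^2
sigma = 13200.0 / 78.5398 = 168.068 MPa

168.068


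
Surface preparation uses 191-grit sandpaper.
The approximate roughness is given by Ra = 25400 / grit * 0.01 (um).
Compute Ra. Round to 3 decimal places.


Ra = 25400 / 191 * 0.01
= 254 / 191
= 1.330 um

1.330


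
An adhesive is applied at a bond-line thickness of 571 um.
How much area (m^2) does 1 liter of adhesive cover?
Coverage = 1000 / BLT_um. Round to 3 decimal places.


Coverage = 1000 / 571 = 1.751 m^2

1.751


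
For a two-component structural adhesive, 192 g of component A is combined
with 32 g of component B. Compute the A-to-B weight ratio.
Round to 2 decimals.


Weight ratio A:B = 192 / 32
= 6.00

6.00


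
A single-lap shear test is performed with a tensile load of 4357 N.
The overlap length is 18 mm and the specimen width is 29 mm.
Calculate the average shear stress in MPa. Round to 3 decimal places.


Shear stress = F / (overlap * width)
= 4357 / (18 * 29)
= 4357 / 522
= 8.347 MPa

8.347


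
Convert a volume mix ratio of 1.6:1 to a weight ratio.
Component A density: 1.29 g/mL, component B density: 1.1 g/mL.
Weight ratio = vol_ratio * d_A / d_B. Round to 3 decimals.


= 1.6 * 1.29 / 1.1 = 1.876

1.876


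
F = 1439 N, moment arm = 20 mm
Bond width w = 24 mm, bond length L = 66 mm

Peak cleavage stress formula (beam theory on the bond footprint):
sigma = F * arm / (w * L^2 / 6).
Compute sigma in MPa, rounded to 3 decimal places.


sigma = (1439 * 20) / (24 * 4356 / 6)
= 28780 * 6 / 104544
= 172680 / 104544
= 1.652 MPa

1.652


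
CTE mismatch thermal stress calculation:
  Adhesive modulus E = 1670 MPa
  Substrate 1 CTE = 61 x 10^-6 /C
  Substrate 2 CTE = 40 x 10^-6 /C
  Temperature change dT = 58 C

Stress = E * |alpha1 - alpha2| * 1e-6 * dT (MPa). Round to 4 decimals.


delta_alpha = |61 - 40| = 21 x 10^-6/C
Stress = 1670 * 21e-6 * 58
= 2.0341 MPa

2.0341


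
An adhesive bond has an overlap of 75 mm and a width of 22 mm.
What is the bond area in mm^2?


Bond area = overlap * width
= 75 * 22
= 1650 mm^2

1650


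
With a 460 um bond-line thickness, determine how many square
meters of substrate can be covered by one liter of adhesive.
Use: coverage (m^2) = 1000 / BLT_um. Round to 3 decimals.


Coverage = 1000 / 460 = 2.174 m^2

2.174


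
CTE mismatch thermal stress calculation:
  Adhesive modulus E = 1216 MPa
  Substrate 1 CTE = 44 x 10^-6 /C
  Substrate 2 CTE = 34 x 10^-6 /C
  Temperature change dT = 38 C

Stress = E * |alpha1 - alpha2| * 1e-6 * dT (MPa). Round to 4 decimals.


delta_alpha = |44 - 34| = 10 x 10^-6/C
Stress = 1216 * 10e-6 * 38
= 0.4621 MPa

0.4621


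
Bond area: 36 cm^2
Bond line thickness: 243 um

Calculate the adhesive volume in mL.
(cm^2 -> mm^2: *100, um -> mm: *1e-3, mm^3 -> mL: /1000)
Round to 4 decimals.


V = 36*100 * 243*1e-3 / 1000
= 0.8748 mL

0.8748


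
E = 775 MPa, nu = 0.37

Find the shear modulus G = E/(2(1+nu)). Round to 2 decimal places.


G = 775 / (2 * 1.37)
= 282.85 MPa

282.85


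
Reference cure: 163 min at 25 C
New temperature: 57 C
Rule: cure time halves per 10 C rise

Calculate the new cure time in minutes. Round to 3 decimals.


factor = 2^((57-25)/10) = 9.1896
t_new = 163 / 9.1896 = 17.737 min

17.737


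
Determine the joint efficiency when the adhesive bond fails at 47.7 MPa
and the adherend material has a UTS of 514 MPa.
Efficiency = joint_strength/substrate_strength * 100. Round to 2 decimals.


Joint efficiency = 47.7 / 514 * 100
= 9.28%

9.28


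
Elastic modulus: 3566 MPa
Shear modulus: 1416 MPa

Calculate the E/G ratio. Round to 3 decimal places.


E / G = 3566 / 1416 = 2.518

2.518


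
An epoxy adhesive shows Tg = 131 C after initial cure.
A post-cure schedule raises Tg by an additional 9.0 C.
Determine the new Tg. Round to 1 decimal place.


New Tg = 131 + 9.0
= 140.0 C

140.0


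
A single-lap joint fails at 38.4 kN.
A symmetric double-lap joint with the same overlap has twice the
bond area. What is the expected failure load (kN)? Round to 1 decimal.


Double-lap load = 2 * 38.4 = 76.8 kN

76.8


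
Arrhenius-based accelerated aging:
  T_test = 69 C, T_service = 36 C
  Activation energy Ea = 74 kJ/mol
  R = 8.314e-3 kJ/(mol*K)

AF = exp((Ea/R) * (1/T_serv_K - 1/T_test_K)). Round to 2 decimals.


T_test_K = 342.15, T_serv_K = 309.15
AF = exp((74/8.314e-3) * (1/309.15 - 1/342.15))
= 16.07

16.07


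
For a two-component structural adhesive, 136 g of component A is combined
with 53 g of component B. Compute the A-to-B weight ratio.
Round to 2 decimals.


Weight ratio A:B = 136 / 53
= 2.57

2.57


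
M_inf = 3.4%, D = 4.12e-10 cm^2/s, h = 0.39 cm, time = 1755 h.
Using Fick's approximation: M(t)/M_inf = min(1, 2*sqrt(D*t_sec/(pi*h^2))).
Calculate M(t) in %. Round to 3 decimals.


t = 6318000 s
ratio = min(1, 2*sqrt(4.12e-10*6318000/(pi*0.1521)))
= 0.147614
M(t) = 3.4 * 0.147614 = 0.502%

0.502


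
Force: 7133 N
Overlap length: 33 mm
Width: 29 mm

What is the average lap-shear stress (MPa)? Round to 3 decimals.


Average shear stress = F / (overlap * width)
= 7133 / (33 * 29)
= 7.454 MPa

7.454


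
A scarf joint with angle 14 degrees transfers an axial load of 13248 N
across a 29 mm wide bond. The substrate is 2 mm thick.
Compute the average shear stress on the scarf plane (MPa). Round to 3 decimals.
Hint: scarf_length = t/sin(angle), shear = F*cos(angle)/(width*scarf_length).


scarf_length = 2 / sin(14 deg) = 8.2671 mm
cos(14 deg) = 0.970296
shear stress = 13248 * 0.970296 / (29 * 8.2671)
= 53.617 MPa

53.617


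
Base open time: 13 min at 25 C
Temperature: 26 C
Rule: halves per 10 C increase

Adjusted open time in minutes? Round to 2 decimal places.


Acceleration = 2^((26-25)/10) = 1.0718
Open time = 13 / 1.0718 = 12.13 min

12.13


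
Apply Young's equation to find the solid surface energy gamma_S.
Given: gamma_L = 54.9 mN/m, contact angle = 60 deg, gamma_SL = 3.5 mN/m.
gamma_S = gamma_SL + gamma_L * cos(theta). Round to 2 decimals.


theta_rad = 60 * pi/180 = 1.047198
gamma_S = 3.5 + 54.9 * cos(1.047198)
= 30.95 mN/m

30.95


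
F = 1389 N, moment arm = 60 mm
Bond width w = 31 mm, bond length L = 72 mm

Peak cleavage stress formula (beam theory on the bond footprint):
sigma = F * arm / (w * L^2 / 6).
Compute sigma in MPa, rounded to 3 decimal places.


sigma = (1389 * 60) / (31 * 5184 / 6)
= 83340 * 6 / 160704
= 500040 / 160704
= 3.112 MPa

3.112


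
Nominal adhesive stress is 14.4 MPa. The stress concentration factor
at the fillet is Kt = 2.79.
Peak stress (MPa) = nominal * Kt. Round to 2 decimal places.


Peak = 14.4 * 2.79 = 40.18 MPa

40.18


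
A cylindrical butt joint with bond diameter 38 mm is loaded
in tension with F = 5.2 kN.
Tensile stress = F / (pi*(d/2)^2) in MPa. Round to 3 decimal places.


Area = pi * (38/2)^2 = 1134.1149 mm^2
Stress = 5.2*1000 / 1134.1149
= 4.585 MPa

4.585


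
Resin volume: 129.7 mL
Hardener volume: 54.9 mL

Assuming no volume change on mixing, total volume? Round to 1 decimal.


V_total = 129.7 + 54.9 = 184.6 mL

184.6


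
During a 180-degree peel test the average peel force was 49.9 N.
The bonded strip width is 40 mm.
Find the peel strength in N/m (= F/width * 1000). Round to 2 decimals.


Peel strength = F/width * 1000
= 49.9 / 40 * 1000
= 1247.50 N/m

1247.50
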